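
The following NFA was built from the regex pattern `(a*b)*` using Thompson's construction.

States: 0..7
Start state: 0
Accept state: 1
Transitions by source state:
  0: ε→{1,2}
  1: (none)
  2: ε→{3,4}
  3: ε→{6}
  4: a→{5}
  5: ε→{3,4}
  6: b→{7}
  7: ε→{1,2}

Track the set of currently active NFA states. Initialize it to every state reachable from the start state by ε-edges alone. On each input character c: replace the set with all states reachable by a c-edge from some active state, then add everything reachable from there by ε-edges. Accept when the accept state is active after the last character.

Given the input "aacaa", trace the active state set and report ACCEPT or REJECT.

Answer: REJECT

Steps:
start: ε-closure({0}) = {0,1,2,3,4,6}
'a' @ 1: {3,4,5,6}
'a' @ 2: {3,4,5,6}
'c' @ 3: {}  — no active states
rest 'aa' ignored (set empty)
end set {} — state 1 not in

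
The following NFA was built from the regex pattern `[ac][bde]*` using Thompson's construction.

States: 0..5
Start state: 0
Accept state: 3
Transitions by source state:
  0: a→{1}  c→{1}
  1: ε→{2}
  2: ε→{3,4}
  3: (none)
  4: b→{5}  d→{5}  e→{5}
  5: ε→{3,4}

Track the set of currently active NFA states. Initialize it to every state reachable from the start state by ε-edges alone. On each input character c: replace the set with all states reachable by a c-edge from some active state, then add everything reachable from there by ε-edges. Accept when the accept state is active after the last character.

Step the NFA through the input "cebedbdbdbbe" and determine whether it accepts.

S₀ = ε-closure({0}) = {0}
'c' @ 1: {1,2,3,4}  [accepting]
'e' @ 2: {3,4,5}  [accepting]
'b' @ 3: {3,4,5}  [accepting]
'e' @ 4: {3,4,5}  [accepting]
'd' @ 5: {3,4,5}  [accepting]
'b' @ 6: {3,4,5}  [accepting]
'd' @ 7: {3,4,5}  [accepting]
'b' @ 8: {3,4,5}  [accepting]
'd' @ 9: {3,4,5}  [accepting]
'b' @ 10: {3,4,5}  [accepting]
'b' @ 11: {3,4,5}  [accepting]
'e' @ 12: {3,4,5}  [accepting]
final: {3,4,5}; accept 3 in set

Answer: ACCEPT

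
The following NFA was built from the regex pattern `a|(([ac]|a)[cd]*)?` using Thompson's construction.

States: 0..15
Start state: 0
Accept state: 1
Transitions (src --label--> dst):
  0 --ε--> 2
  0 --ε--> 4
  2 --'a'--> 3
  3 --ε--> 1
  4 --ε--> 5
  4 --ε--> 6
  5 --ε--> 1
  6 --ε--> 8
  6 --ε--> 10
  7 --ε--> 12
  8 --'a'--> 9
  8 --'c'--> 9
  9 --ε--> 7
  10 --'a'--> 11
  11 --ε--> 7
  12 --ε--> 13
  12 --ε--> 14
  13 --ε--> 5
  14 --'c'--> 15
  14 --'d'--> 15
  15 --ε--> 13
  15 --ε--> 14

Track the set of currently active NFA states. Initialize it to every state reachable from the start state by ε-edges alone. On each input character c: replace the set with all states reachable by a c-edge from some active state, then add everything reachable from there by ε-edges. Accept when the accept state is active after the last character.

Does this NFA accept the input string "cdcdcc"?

S₀ = ε-closure({0}) = {0,1,2,4,5,6,8,10}
'c' @ 1: {1,5,7,9,12,13,14}  (accept∈set)
'd' @ 2: {1,5,13,14,15}  (accept∈set)
'c' @ 3: {1,5,13,14,15}  (accept∈set)
'd' @ 4: {1,5,13,14,15}  (accept∈set)
'c' @ 5: {1,5,13,14,15}  (accept∈set)
'c' @ 6: {1,5,13,14,15}  (accept∈set)
final: {1,5,13,14,15}; accept 1 in set

Answer: ACCEPT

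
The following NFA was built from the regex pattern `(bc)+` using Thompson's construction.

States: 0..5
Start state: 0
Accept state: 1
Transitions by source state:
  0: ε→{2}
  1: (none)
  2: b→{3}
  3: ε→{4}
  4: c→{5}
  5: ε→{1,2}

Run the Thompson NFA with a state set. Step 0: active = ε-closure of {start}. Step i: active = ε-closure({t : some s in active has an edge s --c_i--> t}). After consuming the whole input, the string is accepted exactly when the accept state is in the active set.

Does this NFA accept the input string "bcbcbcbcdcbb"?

Answer: REJECT

Steps:
initial (ε-close {0}): {0,2}
'b' @ 1: {3,4}
'c' @ 2: {1,2,5}  ✓accept
'b' @ 3: {3,4}
'c' @ 4: {1,2,5}  ✓accept
'b' @ 5: {3,4}
'c' @ 6: {1,2,5}  ✓accept
'b' @ 7: {3,4}
'c' @ 8: {1,2,5}  ✓accept
'd' @ 9: {}  — state set empty
rest 'cbb' ignored (set empty)
final: {}; accept 1 not in set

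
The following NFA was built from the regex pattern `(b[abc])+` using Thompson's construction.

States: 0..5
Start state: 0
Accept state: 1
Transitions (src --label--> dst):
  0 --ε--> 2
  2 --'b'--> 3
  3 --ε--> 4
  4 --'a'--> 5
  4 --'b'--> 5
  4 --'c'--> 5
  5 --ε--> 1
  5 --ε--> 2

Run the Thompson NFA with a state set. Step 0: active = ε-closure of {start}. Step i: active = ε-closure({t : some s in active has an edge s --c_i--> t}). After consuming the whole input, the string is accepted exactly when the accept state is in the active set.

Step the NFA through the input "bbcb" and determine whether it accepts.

S₀ = ε-closure({0}) = {0,2}
'b' @ 1: {3,4}
'b' @ 2: {1,2,5}  ✓accept
'c' @ 3: {}  — state set empty
rest 'b' ignored (set empty)
final: {}; accept 1 not in set

Answer: REJECT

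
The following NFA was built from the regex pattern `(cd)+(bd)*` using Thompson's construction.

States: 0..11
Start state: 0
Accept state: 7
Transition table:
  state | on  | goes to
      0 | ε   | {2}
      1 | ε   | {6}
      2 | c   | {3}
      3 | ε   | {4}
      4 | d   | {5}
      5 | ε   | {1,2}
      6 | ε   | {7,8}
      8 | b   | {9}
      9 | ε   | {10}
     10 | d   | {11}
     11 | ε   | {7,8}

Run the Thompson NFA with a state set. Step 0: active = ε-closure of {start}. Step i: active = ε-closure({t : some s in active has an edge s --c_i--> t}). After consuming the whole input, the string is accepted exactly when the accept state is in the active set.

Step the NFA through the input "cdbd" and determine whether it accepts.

initial (ε-close {0}): {0,2}
'c' @ 1: {3,4}
'd' @ 2: {1,2,5,6,7,8}  ✓accept
'b' @ 3: {9,10}
'd' @ 4: {7,8,11}  ✓accept
after full input: {7,8,11}  (accept=7 in)

Answer: ACCEPT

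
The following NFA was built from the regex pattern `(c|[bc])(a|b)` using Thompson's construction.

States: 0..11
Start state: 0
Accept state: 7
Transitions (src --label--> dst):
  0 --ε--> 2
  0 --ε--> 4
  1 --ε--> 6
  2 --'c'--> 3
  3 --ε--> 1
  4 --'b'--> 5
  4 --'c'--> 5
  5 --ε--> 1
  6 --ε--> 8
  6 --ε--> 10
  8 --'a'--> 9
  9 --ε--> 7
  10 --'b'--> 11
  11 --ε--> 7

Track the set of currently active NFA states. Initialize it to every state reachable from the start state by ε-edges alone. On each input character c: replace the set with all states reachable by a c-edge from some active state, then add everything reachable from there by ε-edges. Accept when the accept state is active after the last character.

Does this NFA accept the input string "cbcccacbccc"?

Answer: REJECT

Derivation:
start: ε-closure({0}) = {0,2,4}
'c' @ 1: {1,3,5,6,8,10}
'b' @ 2: {7,11}  [accepting]
'c' @ 3: {}  — no active states
rest 'ccacbccc' ignored (set empty)
end set {} — state 7 not in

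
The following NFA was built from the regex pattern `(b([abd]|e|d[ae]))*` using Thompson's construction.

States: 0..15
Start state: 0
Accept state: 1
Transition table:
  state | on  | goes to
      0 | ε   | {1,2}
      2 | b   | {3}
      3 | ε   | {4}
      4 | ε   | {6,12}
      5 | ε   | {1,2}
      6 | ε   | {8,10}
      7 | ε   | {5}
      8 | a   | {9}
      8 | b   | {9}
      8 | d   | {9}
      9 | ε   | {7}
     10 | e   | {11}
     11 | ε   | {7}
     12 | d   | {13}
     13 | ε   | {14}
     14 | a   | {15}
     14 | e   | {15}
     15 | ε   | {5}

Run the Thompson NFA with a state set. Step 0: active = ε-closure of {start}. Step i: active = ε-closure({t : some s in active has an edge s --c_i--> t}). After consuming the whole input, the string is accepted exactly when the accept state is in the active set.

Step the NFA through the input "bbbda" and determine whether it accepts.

Answer: ACCEPT

Steps:
initial (ε-close {0}): {0,1,2}
'b' @ 1: {3,4,6,8,10,12}
'b' @ 2: {1,2,5,7,9}  [accepting]
'b' @ 3: {3,4,6,8,10,12}
'd' @ 4: {1,2,5,7,9,13,14}  [accepting]
'a' @ 5: {1,2,5,15}  [accepting]
final: {1,2,5,15}; accept 1 in set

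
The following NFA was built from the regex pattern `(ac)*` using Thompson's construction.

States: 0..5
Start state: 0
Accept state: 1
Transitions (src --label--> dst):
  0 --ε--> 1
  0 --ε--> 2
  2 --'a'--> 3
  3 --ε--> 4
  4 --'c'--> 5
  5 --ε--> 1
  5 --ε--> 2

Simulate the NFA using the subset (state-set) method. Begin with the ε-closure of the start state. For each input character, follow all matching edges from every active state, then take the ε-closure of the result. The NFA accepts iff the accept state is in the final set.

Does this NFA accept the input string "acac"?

start: ε-closure({0}) = {0,1,2}
'a' @ 1: {3,4}
'c' @ 2: {1,2,5}  (accept∈set)
'a' @ 3: {3,4}
'c' @ 4: {1,2,5}  (accept∈set)
end set {1,2,5} — state 1 in

Answer: ACCEPT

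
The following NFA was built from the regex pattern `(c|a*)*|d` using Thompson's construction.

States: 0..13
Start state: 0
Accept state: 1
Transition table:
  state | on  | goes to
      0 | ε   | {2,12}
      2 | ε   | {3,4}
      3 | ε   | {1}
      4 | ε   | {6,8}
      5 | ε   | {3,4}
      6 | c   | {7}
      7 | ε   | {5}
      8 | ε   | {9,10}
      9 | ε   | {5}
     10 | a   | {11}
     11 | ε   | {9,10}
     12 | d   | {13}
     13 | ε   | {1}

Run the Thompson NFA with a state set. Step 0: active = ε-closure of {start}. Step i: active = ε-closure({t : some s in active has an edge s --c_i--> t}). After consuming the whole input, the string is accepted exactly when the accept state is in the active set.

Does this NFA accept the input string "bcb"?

Answer: REJECT

Steps:
S₀ = ε-closure({0}) = {0,1,2,3,4,5,6,8,9,10,12}
'b' @ 1: {}  — state set empty
rest 'cb' ignored (set empty)
end set {} — state 1 not in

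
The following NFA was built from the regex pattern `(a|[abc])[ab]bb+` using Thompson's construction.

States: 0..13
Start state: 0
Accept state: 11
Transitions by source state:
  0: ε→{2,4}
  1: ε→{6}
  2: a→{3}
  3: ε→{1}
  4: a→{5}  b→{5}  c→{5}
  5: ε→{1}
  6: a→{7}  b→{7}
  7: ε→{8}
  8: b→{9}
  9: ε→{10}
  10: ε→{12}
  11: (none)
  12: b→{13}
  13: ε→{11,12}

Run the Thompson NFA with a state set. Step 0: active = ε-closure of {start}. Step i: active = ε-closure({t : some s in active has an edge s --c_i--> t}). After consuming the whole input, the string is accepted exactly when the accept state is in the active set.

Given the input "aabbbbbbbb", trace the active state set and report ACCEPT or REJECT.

S₀ = ε-closure({0}) = {0,2,4}
'a' @ 1: {1,3,5,6}
'a' @ 2: {7,8}
'b' @ 3: {9,10,12}
'b' @ 4: {11,12,13}  [accepting]
'b' @ 5: {11,12,13}  [accepting]
'b' @ 6: {11,12,13}  [accepting]
'b' @ 7: {11,12,13}  [accepting]
'b' @ 8: {11,12,13}  [accepting]
'b' @ 9: {11,12,13}  [accepting]
'b' @ 10: {11,12,13}  [accepting]
final: {11,12,13}; accept 11 in set

Answer: ACCEPT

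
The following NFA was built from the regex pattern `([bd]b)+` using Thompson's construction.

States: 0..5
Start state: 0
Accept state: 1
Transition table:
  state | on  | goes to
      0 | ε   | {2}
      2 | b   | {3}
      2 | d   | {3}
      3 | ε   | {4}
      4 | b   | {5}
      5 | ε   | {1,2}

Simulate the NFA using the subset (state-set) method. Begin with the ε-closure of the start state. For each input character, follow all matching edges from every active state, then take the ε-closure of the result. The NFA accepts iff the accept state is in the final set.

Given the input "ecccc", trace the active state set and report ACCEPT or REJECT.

start: ε-closure({0}) = {0,2}
'e' @ 1: {}  — dead — no transitions
rest 'cccc' ignored (set empty)
final: {}; accept 1 not in set

Answer: REJECT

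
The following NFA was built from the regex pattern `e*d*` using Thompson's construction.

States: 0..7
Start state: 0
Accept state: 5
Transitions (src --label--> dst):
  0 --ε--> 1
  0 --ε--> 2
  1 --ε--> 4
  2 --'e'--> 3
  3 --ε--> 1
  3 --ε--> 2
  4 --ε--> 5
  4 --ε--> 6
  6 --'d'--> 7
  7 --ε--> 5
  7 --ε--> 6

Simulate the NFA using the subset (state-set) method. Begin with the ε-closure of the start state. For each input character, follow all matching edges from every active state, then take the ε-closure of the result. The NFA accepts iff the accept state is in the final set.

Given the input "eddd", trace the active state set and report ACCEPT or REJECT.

Answer: ACCEPT

Trace:
initial (ε-close {0}): {0,1,2,4,5,6}
'e' @ 1: {1,2,3,4,5,6}  (accept∈set)
'd' @ 2: {5,6,7}  (accept∈set)
'd' @ 3: {5,6,7}  (accept∈set)
'd' @ 4: {5,6,7}  (accept∈set)
end set {5,6,7} — state 5 in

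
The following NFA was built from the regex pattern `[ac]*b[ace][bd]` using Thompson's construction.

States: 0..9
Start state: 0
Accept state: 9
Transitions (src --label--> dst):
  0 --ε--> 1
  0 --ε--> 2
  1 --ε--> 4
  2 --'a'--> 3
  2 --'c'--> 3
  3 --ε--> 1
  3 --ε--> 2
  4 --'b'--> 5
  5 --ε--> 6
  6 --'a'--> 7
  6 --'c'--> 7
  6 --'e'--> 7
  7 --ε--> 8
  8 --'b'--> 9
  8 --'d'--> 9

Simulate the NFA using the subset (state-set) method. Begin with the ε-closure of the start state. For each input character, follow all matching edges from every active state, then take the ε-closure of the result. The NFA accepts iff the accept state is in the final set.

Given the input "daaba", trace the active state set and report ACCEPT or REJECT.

Answer: REJECT

Derivation:
start: ε-closure({0}) = {0,1,2,4}
'd' @ 1: {}  — state set empty
rest 'aaba' ignored (set empty)
end set {} — state 9 not in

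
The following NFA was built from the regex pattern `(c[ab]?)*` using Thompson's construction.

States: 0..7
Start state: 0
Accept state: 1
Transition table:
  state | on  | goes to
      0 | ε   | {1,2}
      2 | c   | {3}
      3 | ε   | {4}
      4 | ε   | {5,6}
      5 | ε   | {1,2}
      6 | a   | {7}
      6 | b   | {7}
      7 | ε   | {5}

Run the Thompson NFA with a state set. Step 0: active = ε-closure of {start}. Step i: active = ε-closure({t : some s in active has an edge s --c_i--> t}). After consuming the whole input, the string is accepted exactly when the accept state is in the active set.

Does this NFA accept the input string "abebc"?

start: ε-closure({0}) = {0,1,2}
'a' @ 1: {}  — dead — no transitions
rest 'bebc' ignored (set empty)
final: {}; accept 1 not in set

Answer: REJECT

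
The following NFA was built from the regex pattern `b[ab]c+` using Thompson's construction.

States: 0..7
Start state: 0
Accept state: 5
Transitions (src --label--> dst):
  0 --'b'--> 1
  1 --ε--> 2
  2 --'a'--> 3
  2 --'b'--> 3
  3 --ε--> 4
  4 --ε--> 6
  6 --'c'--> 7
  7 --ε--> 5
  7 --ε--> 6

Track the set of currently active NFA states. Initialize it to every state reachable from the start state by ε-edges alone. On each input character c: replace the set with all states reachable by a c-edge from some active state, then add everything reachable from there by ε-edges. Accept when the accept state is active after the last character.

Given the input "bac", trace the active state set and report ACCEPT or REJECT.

initial (ε-close {0}): {0}
'b' @ 1: {1,2}
'a' @ 2: {3,4,6}
'c' @ 3: {5,6,7}  ✓accept
end set {5,6,7} — state 5 in

Answer: ACCEPT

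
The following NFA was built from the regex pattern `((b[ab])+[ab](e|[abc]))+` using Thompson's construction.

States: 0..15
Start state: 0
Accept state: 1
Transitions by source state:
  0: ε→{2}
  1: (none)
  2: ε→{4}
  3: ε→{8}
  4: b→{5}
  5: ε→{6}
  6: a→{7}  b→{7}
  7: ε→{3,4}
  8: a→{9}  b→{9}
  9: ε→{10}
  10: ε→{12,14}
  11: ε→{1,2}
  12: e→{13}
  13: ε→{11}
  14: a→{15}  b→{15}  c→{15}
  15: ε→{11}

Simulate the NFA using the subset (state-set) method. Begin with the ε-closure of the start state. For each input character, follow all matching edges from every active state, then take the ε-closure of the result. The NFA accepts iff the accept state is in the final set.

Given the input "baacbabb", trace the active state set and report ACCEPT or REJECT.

initial (ε-close {0}): {0,2,4}
'b' @ 1: {5,6}
'a' @ 2: {3,4,7,8}
'a' @ 3: {9,10,12,14}
'c' @ 4: {1,2,4,11,15}  [accepting]
'b' @ 5: {5,6}
'a' @ 6: {3,4,7,8}
'b' @ 7: {5,6,9,10,12,14}
'b' @ 8: {1,2,3,4,7,8,11,15}  [accepting]
final: {1,2,3,4,7,8,11,15}; accept 1 in set

Answer: ACCEPT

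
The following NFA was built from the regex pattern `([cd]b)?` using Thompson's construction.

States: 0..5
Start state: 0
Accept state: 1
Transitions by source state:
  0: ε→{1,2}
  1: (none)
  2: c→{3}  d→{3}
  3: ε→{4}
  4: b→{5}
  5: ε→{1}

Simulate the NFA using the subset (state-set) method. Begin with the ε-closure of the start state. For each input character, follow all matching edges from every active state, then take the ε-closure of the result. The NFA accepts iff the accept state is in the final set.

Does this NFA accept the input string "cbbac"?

S₀ = ε-closure({0}) = {0,1,2}
'c' @ 1: {3,4}
'b' @ 2: {1,5}  (accept∈set)
'b' @ 3: {}  — dead — no transitions
rest 'ac' ignored (set empty)
after full input: {}  (accept=1 not in)

Answer: REJECT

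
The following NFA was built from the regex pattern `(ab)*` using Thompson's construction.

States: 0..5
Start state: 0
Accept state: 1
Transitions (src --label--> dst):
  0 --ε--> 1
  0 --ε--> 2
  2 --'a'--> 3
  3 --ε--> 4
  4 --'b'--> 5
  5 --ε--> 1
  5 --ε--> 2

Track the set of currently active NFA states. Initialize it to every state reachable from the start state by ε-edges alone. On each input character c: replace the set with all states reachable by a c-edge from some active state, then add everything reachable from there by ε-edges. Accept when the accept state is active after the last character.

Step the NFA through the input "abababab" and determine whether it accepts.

start: ε-closure({0}) = {0,1,2}
'a' @ 1: {3,4}
'b' @ 2: {1,2,5}  [accepting]
'a' @ 3: {3,4}
'b' @ 4: {1,2,5}  [accepting]
'a' @ 5: {3,4}
'b' @ 6: {1,2,5}  [accepting]
'a' @ 7: {3,4}
'b' @ 8: {1,2,5}  [accepting]
end set {1,2,5} — state 1 in

Answer: ACCEPT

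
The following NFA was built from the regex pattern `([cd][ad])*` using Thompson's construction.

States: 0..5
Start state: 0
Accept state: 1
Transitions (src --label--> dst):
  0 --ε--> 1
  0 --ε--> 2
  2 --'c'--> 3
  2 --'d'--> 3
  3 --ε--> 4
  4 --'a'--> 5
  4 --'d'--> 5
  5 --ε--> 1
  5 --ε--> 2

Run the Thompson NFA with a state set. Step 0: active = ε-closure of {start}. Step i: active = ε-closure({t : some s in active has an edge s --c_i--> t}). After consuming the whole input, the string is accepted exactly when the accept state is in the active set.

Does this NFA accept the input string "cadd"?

S₀ = ε-closure({0}) = {0,1,2}
'c' @ 1: {3,4}
'a' @ 2: {1,2,5}  (accept∈set)
'd' @ 3: {3,4}
'd' @ 4: {1,2,5}  (accept∈set)
after full input: {1,2,5}  (accept=1 in)

Answer: ACCEPT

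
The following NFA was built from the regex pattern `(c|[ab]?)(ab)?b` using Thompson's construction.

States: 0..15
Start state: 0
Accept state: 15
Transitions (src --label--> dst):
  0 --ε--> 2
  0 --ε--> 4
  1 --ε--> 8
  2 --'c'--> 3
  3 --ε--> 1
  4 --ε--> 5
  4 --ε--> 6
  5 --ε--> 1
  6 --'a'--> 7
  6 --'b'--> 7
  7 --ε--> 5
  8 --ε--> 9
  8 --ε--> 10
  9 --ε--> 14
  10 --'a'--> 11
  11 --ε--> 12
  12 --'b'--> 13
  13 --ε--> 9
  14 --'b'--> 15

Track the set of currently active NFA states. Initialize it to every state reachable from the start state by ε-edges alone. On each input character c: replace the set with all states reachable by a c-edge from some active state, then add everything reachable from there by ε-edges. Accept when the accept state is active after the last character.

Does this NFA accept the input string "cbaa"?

Answer: REJECT

Trace:
initial (ε-close {0}): {0,1,2,4,5,6,8,9,10,14}
'c' @ 1: {1,3,8,9,10,14}
'b' @ 2: {15}  [accepting]
'a' @ 3: {}  — dead — no transitions
rest 'a' ignored (set empty)
after full input: {}  (accept=15 not in)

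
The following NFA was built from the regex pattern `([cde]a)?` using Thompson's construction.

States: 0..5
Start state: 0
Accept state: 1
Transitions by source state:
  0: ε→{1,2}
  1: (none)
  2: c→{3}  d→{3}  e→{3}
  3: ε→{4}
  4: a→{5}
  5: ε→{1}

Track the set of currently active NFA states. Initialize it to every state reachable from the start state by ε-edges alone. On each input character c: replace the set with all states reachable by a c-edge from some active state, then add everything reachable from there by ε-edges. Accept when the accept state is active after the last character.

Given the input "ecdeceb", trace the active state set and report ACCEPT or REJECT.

Answer: REJECT

Trace:
start: ε-closure({0}) = {0,1,2}
'e' @ 1: {3,4}
'c' @ 2: {}  — no active states
rest 'deceb' ignored (set empty)
end set {} — state 1 not in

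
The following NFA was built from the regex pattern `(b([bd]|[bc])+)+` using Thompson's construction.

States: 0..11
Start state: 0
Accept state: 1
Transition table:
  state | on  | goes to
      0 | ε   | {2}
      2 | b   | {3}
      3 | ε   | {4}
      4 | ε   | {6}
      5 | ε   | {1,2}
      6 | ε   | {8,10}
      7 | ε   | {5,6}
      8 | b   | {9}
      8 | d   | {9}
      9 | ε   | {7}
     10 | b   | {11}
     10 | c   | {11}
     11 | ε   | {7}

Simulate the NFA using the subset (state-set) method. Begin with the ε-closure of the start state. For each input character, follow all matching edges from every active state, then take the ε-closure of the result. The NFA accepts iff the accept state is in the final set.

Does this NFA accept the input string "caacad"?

Answer: REJECT

Derivation:
start: ε-closure({0}) = {0,2}
'c' @ 1: {}  — no active states
rest 'aacad' ignored (set empty)
final: {}; accept 1 not in set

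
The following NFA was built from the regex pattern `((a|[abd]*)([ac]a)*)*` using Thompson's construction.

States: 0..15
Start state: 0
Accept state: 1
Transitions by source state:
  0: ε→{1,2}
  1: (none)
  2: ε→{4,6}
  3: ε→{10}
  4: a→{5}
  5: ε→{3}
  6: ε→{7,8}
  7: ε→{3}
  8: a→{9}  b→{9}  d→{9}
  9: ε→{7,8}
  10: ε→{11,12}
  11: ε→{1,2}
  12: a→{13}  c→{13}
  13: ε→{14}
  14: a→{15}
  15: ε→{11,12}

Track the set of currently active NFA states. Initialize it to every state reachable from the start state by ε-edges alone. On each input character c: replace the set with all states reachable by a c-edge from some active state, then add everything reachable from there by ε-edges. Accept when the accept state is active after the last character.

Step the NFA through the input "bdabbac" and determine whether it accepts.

start: ε-closure({0}) = {0,1,2,3,4,6,7,8,10,11,12}
'b' @ 1: {1,2,3,4,6,7,8,9,10,11,12}  [accepting]
'd' @ 2: {1,2,3,4,6,7,8,9,10,11,12}  [accepting]
'a' @ 3: {1,2,3,4,5,6,7,8,9,10,11,12,13,14}  [accepting]
'b' @ 4: {1,2,3,4,6,7,8,9,10,11,12}  [accepting]
'b' @ 5: {1,2,3,4,6,7,8,9,10,11,12}  [accepting]
'a' @ 6: {1,2,3,4,5,6,7,8,9,10,11,12,13,14}  [accepting]
'c' @ 7: {13,14}
end set {13,14} — state 1 not in

Answer: REJECT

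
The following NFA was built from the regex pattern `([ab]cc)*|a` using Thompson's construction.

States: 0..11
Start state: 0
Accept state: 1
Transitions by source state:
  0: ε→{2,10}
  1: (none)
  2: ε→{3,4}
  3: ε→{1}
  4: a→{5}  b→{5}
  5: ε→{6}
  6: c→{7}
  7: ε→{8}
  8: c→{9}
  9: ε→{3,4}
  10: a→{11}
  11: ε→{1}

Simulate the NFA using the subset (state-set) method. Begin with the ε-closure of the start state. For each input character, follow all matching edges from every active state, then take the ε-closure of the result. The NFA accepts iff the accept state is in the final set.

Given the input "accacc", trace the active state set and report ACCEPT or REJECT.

Answer: ACCEPT

Derivation:
initial (ε-close {0}): {0,1,2,3,4,10}
'a' @ 1: {1,5,6,11}  [accepting]
'c' @ 2: {7,8}
'c' @ 3: {1,3,4,9}  [accepting]
'a' @ 4: {5,6}
'c' @ 5: {7,8}
'c' @ 6: {1,3,4,9}  [accepting]
end set {1,3,4,9} — state 1 in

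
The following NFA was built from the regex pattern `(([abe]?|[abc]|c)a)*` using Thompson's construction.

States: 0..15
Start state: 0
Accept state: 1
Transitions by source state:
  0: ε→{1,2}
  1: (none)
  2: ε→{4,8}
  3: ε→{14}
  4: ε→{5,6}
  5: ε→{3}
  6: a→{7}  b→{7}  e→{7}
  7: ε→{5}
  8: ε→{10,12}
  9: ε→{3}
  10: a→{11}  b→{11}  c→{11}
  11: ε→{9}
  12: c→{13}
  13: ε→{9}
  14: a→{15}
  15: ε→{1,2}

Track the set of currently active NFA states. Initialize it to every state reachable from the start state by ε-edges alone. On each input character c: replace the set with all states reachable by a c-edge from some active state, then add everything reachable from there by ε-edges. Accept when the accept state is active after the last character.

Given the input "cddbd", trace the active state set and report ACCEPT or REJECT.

initial (ε-close {0}): {0,1,2,3,4,5,6,8,10,12,14}
'c' @ 1: {3,9,11,13,14}
'd' @ 2: {}  — state set empty
rest 'dbd' ignored (set empty)
final: {}; accept 1 not in set

Answer: REJECT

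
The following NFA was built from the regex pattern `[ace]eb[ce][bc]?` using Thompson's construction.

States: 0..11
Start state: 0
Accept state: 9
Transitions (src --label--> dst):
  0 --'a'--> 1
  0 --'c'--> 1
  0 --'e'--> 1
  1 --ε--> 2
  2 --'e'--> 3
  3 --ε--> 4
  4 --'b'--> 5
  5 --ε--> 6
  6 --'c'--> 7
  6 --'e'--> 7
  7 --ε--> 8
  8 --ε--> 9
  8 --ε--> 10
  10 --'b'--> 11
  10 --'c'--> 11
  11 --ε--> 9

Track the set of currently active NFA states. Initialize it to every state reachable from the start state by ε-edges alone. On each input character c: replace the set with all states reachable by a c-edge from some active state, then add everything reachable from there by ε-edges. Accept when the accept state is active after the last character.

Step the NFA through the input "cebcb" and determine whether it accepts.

Answer: ACCEPT

Derivation:
initial (ε-close {0}): {0}
'c' @ 1: {1,2}
'e' @ 2: {3,4}
'b' @ 3: {5,6}
'c' @ 4: {7,8,9,10}  [accepting]
'b' @ 5: {9,11}  [accepting]
end set {9,11} — state 9 in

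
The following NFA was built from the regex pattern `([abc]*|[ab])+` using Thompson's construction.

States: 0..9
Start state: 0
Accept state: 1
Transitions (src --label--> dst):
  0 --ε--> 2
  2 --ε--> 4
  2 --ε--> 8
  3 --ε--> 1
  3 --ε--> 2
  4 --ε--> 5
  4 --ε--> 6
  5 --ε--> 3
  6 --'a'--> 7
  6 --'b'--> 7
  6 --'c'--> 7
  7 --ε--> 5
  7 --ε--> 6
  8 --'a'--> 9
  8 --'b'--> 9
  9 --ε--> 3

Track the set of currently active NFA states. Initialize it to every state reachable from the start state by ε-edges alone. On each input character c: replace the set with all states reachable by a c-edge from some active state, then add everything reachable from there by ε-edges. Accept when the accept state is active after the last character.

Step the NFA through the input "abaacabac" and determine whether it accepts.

Answer: ACCEPT

Trace:
initial (ε-close {0}): {0,1,2,3,4,5,6,8}
'a' @ 1: {1,2,3,4,5,6,7,8,9}  [accepting]
'b' @ 2: {1,2,3,4,5,6,7,8,9}  [accepting]
'a' @ 3: {1,2,3,4,5,6,7,8,9}  [accepting]
'a' @ 4: {1,2,3,4,5,6,7,8,9}  [accepting]
'c' @ 5: {1,2,3,4,5,6,7,8}  [accepting]
'a' @ 6: {1,2,3,4,5,6,7,8,9}  [accepting]
'b' @ 7: {1,2,3,4,5,6,7,8,9}  [accepting]
'a' @ 8: {1,2,3,4,5,6,7,8,9}  [accepting]
'c' @ 9: {1,2,3,4,5,6,7,8}  [accepting]
end set {1,2,3,4,5,6,7,8} — state 1 in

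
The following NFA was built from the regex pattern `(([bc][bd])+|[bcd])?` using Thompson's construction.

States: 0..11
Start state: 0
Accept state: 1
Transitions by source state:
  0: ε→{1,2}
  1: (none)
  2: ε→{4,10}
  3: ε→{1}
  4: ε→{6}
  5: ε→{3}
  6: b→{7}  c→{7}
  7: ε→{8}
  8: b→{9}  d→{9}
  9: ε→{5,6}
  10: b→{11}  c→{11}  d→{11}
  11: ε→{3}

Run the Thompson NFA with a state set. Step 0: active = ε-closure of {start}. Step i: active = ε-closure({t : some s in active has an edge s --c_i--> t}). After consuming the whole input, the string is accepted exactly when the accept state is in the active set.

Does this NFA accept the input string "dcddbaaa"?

Answer: REJECT

Steps:
S₀ = ε-closure({0}) = {0,1,2,4,6,10}
'd' @ 1: {1,3,11}  ✓accept
'c' @ 2: {}  — state set empty
rest 'ddbaaa' ignored (set empty)
after full input: {}  (accept=1 not in)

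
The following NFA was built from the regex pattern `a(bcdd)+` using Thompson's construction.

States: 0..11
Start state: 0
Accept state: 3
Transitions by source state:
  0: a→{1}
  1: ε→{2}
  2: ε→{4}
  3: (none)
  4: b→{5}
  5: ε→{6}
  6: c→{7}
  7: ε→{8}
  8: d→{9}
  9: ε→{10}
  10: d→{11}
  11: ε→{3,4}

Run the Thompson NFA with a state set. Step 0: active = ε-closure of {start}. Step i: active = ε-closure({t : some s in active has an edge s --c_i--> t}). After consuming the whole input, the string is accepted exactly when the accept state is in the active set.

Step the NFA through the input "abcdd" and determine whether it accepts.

S₀ = ε-closure({0}) = {0}
'a' @ 1: {1,2,4}
'b' @ 2: {5,6}
'c' @ 3: {7,8}
'd' @ 4: {9,10}
'd' @ 5: {3,4,11}  [accepting]
end set {3,4,11} — state 3 in

Answer: ACCEPT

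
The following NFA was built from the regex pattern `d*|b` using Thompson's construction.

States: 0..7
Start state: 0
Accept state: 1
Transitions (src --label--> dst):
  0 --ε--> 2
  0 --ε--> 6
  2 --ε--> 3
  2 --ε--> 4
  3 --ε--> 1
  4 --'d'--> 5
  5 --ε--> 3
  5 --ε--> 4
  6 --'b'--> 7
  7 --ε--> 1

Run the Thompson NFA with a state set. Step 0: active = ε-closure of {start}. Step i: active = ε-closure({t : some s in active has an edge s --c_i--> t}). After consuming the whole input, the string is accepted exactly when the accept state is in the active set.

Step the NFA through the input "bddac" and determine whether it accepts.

Answer: REJECT

Steps:
initial (ε-close {0}): {0,1,2,3,4,6}
'b' @ 1: {1,7}  ✓accept
'd' @ 2: {}  — no active states
rest 'dac' ignored (set empty)
final: {}; accept 1 not in set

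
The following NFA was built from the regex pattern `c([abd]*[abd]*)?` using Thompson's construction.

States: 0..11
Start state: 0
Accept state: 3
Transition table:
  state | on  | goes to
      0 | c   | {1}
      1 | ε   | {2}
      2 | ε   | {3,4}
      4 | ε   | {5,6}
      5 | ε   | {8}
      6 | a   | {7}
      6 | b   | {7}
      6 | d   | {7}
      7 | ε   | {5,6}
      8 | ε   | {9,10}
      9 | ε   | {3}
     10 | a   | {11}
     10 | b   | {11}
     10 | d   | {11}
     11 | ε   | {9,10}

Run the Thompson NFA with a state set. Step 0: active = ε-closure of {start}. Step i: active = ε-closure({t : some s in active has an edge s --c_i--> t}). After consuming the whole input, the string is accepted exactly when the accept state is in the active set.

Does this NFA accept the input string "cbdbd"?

initial (ε-close {0}): {0}
'c' @ 1: {1,2,3,4,5,6,8,9,10}  (accept∈set)
'b' @ 2: {3,5,6,7,8,9,10,11}  (accept∈set)
'd' @ 3: {3,5,6,7,8,9,10,11}  (accept∈set)
'b' @ 4: {3,5,6,7,8,9,10,11}  (accept∈set)
'd' @ 5: {3,5,6,7,8,9,10,11}  (accept∈set)
final: {3,5,6,7,8,9,10,11}; accept 3 in set

Answer: ACCEPT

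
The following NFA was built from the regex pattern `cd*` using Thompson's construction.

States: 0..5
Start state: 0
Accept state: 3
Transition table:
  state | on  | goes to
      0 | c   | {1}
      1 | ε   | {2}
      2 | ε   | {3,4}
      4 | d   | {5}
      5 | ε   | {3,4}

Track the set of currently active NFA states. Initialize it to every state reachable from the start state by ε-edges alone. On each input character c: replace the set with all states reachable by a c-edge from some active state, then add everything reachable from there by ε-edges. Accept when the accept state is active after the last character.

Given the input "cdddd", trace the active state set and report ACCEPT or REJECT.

Answer: ACCEPT

Derivation:
S₀ = ε-closure({0}) = {0}
'c' @ 1: {1,2,3,4}  [accepting]
'd' @ 2: {3,4,5}  [accepting]
'd' @ 3: {3,4,5}  [accepting]
'd' @ 4: {3,4,5}  [accepting]
'd' @ 5: {3,4,5}  [accepting]
final: {3,4,5}; accept 3 in set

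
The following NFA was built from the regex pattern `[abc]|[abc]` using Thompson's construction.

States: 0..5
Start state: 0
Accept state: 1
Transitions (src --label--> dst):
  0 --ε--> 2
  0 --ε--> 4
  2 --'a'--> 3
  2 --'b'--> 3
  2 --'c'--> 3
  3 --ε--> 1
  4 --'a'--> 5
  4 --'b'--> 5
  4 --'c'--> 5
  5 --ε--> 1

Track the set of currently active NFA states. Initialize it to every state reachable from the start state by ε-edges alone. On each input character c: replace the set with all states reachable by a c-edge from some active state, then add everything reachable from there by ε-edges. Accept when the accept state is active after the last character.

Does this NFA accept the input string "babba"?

initial (ε-close {0}): {0,2,4}
'b' @ 1: {1,3,5}  [accepting]
'a' @ 2: {}  — no active states
rest 'bba' ignored (set empty)
after full input: {}  (accept=1 not in)

Answer: REJECT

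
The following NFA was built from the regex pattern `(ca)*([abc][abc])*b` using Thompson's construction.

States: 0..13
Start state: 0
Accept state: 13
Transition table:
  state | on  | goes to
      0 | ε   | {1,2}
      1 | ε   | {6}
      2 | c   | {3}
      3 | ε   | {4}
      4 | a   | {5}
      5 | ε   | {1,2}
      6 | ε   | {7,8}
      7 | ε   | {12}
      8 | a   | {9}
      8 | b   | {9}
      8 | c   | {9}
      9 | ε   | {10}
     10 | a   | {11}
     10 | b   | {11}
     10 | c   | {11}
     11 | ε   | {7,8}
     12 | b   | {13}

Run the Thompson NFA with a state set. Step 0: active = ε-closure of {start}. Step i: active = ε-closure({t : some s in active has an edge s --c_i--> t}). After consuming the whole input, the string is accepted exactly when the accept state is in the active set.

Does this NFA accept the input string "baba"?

start: ε-closure({0}) = {0,1,2,6,7,8,12}
'b' @ 1: {9,10,13}  (accept∈set)
'a' @ 2: {7,8,11,12}
'b' @ 3: {9,10,13}  (accept∈set)
'a' @ 4: {7,8,11,12}
end set {7,8,11,12} — state 13 not in

Answer: REJECT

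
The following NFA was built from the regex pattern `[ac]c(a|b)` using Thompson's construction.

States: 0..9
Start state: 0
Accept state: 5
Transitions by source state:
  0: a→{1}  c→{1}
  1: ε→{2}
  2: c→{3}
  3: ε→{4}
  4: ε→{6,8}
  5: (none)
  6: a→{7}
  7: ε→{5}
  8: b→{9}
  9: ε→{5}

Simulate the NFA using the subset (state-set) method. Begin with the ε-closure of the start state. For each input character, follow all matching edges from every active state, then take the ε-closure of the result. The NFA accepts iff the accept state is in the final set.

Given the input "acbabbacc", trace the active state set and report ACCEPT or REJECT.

S₀ = ε-closure({0}) = {0}
'a' @ 1: {1,2}
'c' @ 2: {3,4,6,8}
'b' @ 3: {5,9}  (accept∈set)
'a' @ 4: {}  — dead — no transitions
rest 'bbacc' ignored (set empty)
final: {}; accept 5 not in set

Answer: REJECT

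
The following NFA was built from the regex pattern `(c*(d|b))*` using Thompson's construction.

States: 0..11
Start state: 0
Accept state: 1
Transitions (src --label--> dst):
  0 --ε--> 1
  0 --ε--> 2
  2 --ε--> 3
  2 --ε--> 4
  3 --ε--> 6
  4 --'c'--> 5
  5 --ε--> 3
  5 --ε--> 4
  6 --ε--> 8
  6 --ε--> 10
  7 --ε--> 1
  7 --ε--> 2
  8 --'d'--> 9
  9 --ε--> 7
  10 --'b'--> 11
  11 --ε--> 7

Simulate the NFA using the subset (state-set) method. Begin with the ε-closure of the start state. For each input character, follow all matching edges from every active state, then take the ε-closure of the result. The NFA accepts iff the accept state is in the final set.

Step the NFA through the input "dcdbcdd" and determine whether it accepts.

S₀ = ε-closure({0}) = {0,1,2,3,4,6,8,10}
'd' @ 1: {1,2,3,4,6,7,8,9,10}  (accept∈set)
'c' @ 2: {3,4,5,6,8,10}
'd' @ 3: {1,2,3,4,6,7,8,9,10}  (accept∈set)
'b' @ 4: {1,2,3,4,6,7,8,10,11}  (accept∈set)
'c' @ 5: {3,4,5,6,8,10}
'd' @ 6: {1,2,3,4,6,7,8,9,10}  (accept∈set)
'd' @ 7: {1,2,3,4,6,7,8,9,10}  (accept∈set)
final: {1,2,3,4,6,7,8,9,10}; accept 1 in set

Answer: ACCEPT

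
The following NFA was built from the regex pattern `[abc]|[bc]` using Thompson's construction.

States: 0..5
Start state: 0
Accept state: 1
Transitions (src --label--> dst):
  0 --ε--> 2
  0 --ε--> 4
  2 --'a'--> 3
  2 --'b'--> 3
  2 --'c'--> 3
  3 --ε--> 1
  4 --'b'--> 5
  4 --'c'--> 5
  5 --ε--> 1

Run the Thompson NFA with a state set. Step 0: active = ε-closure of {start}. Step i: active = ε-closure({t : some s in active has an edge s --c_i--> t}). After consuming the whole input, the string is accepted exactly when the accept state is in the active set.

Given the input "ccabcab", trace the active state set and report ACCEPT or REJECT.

S₀ = ε-closure({0}) = {0,2,4}
'c' @ 1: {1,3,5}  ✓accept
'c' @ 2: {}  — dead — no transitions
rest 'abcab' ignored (set empty)
after full input: {}  (accept=1 not in)

Answer: REJECT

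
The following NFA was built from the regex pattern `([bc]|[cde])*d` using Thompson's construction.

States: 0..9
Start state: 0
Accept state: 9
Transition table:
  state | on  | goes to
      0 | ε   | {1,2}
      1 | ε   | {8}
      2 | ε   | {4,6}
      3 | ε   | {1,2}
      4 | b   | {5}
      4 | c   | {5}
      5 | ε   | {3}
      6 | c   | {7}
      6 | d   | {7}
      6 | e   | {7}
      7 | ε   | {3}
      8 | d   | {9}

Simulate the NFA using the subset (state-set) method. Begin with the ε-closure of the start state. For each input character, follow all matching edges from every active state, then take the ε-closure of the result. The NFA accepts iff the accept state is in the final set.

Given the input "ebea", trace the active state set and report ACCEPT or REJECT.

initial (ε-close {0}): {0,1,2,4,6,8}
'e' @ 1: {1,2,3,4,6,7,8}
'b' @ 2: {1,2,3,4,5,6,8}
'e' @ 3: {1,2,3,4,6,7,8}
'a' @ 4: {}  — no active states
final: {}; accept 9 not in set

Answer: REJECT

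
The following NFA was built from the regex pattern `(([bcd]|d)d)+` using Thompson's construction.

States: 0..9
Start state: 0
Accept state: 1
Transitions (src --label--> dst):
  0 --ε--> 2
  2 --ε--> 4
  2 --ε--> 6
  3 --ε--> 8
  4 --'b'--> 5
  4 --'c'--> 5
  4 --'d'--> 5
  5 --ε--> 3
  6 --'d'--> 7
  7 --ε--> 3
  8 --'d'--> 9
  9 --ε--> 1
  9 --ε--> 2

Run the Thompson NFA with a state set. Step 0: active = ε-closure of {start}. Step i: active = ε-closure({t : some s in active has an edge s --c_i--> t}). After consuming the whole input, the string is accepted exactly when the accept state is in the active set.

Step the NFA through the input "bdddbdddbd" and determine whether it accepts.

Answer: ACCEPT

Steps:
S₀ = ε-closure({0}) = {0,2,4,6}
'b' @ 1: {3,5,8}
'd' @ 2: {1,2,4,6,9}  ✓accept
'd' @ 3: {3,5,7,8}
'd' @ 4: {1,2,4,6,9}  ✓accept
'b' @ 5: {3,5,8}
'd' @ 6: {1,2,4,6,9}  ✓accept
'd' @ 7: {3,5,7,8}
'd' @ 8: {1,2,4,6,9}  ✓accept
'b' @ 9: {3,5,8}
'd' @ 10: {1,2,4,6,9}  ✓accept
after full input: {1,2,4,6,9}  (accept=1 in)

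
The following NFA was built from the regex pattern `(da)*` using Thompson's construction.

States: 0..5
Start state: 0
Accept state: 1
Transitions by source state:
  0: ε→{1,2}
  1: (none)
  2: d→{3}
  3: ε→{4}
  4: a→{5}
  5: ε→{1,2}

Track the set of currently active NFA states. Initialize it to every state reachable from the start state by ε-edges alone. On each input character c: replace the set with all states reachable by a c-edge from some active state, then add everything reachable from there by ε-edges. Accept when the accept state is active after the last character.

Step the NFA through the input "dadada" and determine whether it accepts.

start: ε-closure({0}) = {0,1,2}
'd' @ 1: {3,4}
'a' @ 2: {1,2,5}  [accepting]
'd' @ 3: {3,4}
'a' @ 4: {1,2,5}  [accepting]
'd' @ 5: {3,4}
'a' @ 6: {1,2,5}  [accepting]
final: {1,2,5}; accept 1 in set

Answer: ACCEPT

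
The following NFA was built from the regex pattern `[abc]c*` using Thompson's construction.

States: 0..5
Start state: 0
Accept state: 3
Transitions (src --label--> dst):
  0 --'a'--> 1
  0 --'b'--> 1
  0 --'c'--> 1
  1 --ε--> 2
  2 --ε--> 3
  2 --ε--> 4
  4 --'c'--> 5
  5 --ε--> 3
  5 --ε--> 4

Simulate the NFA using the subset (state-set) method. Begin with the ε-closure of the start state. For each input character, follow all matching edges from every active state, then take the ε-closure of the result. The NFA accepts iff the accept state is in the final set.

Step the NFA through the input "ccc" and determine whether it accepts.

S₀ = ε-closure({0}) = {0}
'c' @ 1: {1,2,3,4}  [accepting]
'c' @ 2: {3,4,5}  [accepting]
'c' @ 3: {3,4,5}  [accepting]
final: {3,4,5}; accept 3 in set

Answer: ACCEPT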